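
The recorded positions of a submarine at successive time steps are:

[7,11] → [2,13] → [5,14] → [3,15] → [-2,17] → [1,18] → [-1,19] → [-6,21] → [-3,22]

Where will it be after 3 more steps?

Differencing gives [-5,+2], [+3,+1], [-2,+1], [-5,+2], [+3,+1], [-2,+1], [-5,+2], [+3,+1]. This is the pattern [-5,+2], [+3,+1], [-2,+1] repeated.
step 9: apply [-2,+1] → [-5,23]
step 10: apply [-5,+2] → [-10,25]
step 11: apply [+3,+1] → [-7,26]

[-7,26]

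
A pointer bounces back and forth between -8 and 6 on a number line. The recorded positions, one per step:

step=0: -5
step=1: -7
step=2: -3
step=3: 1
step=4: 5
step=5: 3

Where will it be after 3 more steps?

-7

The value travels 4 per step and bounces off the walls at -8 and 6.
  step 6: 3 → -1
  step 7: -1 → -5
  step 8: -5 → -7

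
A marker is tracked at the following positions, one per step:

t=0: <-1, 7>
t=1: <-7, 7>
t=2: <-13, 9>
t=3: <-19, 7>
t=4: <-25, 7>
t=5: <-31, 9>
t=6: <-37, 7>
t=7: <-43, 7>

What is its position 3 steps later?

<-61, 7>

First: linear, -6 per step → -61 at step 10.
Second: cycles through 7, 7, 9 every 3 steps. Step 10 lands at position 1 of the cycle → 7.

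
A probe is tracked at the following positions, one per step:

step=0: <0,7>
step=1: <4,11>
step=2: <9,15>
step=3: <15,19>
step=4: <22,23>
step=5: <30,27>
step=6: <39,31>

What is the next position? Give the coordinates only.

Taking differences between consecutive positions: <+4,+4>, <+5,+4>, <+6,+4>, <+7,+4>, <+8,+4>, <+9,+4>. These grow by <+1,+0> each step.
step 7: <39,31> + <+10,+4> → <49,35>

<49,35>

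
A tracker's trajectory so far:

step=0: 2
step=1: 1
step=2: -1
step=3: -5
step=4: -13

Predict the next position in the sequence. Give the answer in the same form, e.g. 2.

Consecutive displacements -1, -2, -4, -8 scale by a factor of 2 each step.
step 5: -13 − 16 → -29

-29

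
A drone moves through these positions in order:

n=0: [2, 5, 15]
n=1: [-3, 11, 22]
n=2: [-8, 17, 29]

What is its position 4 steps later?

[-28, 41, 57]

The position changes by [-5, +6, +7] every step.
step 3: [-8, 17, 29] + [-5, +6, +7] → [-13, 23, 36]
step 4: [-13, 23, 36] + [-5, +6, +7] → [-18, 29, 43]
step 5: [-18, 29, 43] + [-5, +6, +7] → [-23, 35, 50]
step 6: [-23, 35, 50] + [-5, +6, +7] → [-28, 41, 57]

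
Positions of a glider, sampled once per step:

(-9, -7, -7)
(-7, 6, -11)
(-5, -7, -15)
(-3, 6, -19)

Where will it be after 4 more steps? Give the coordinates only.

(5, 6, -35)

First: linear, +2 per step → 5 at step 7.
Second: cycles through -7, 6 every 2 steps. Step 7 lands at position 1 of the cycle → 6.
Third: linear, -4 per step → -35 at step 7.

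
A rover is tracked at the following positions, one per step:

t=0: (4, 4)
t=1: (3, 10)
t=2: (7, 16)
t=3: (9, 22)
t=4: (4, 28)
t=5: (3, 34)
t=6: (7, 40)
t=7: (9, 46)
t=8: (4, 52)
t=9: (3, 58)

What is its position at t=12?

(4, 76)

First: cycles through 4, 3, 7, 9 every 4 steps. Step 12 lands at position 0 of the cycle → 4.
Second: linear, +6 per step → 76 at step 12.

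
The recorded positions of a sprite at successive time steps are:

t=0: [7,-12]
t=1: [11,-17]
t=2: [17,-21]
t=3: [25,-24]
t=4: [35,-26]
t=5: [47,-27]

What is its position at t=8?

[95,-24]

Taking differences between consecutive positions: [+4,-5], [+6,-4], [+8,-3], [+10,-2], [+12,-1]. These grow by [+2,+1] each step.
step 6: [47,-27] + [+14,+0] → [61,-27]
step 7: [61,-27] + [+16,+1] → [77,-26]
step 8: [77,-26] + [+18,+2] → [95,-24]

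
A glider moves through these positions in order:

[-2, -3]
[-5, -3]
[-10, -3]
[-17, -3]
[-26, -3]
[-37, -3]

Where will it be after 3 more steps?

Successive displacements: [-3, +0], [-5, +0], [-7, +0], [-9, +0], [-11, +0] — each changes by [-2, +0].
step 6: [-37, -3] + [-13, +0] → [-50, -3]
step 7: [-50, -3] + [-15, +0] → [-65, -3]
step 8: [-65, -3] + [-17, +0] → [-82, -3]

[-82, -3]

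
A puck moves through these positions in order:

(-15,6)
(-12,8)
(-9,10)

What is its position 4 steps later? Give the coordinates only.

Constant displacement of (+3,+2) per step.
step 3: (-9,10) + (+3,+2) → (-6,12)
step 4: (-6,12) + (+3,+2) → (-3,14)
step 5: (-3,14) + (+3,+2) → (0,16)
step 6: (0,16) + (+3,+2) → (3,18)

(3,18)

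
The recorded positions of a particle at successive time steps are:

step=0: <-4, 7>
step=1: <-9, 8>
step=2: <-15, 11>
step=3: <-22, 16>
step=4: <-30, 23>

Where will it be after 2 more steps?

<-49, 43>

Successive displacements: <-5, +1>, <-6, +3>, <-7, +5>, <-8, +7> — each changes by <-1, +2>.
step 5: <-30, 23> + <-9, +9> → <-39, 32>
step 6: <-39, 32> + <-10, +11> → <-49, 43>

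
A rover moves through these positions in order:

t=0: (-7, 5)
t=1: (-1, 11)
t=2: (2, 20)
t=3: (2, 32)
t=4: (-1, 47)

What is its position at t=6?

(-16, 86)

First differences are (+6, +6), (+3, +9), (+0, +12), (-3, +15); their common second difference is (-3, +3) (constant acceleration).
step 5: (-1, 47) + (-6, +18) → (-7, 65)
step 6: (-7, 65) + (-9, +21) → (-16, 86)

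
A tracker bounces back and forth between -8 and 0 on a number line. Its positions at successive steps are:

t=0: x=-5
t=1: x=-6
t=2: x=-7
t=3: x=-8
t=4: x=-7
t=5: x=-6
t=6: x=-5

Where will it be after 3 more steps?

The value reflects between -8 and 0, moving 1 per step.
  step 7: -5 → -4
  step 8: -4 → -3
  step 9: -3 → -2

x=-2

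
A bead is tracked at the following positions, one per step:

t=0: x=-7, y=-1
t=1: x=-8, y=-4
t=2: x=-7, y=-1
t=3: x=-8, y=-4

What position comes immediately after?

x=-7, y=-1

Consecutive displacements (-1,-3), (+1,+3), (-1,-3) scale by a factor of -1 each step.
step 4: x=-8, y=-4 + (+1,+3) → x=-7, y=-1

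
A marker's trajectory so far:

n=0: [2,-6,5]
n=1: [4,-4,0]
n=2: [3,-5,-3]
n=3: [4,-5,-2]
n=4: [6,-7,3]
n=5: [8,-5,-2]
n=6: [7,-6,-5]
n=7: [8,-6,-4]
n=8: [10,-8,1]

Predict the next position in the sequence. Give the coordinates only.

[12,-6,-4]

The moves between consecutive positions are [+2,+2,-5], [-1,-1,-3], [+1,+0,+1], [+2,-2,+5], [+2,+2,-5], [-1,-1,-3], [+1,+0,+1], [+2,-2,+5]; they repeat the 4-cycle [[+2,+2,-5], [-1,-1,-3], [+1,+0,+1], [+2,-2,+5]].
step 9: apply [+2,+2,-5] → [12,-6,-4]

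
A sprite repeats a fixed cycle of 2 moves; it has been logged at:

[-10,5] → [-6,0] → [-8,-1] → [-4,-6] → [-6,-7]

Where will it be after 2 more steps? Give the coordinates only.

[-4,-13]

The moves between consecutive positions are [+4,-5], [-2,-1], [+4,-5], [-2,-1]; they repeat the 2-cycle [[+4,-5], [-2,-1]].
step 5: apply [+4,-5] → [-2,-12]
step 6: apply [-2,-1] → [-4,-13]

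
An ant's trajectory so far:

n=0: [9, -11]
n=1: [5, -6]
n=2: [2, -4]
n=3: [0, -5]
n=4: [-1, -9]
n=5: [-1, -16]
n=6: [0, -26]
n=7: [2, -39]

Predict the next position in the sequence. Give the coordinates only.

[5, -55]

Successive displacements: [-4, +5], [-3, +2], [-2, -1], [-1, -4], [+0, -7], [+1, -10], [+2, -13] — each changes by [+1, -3].
step 8: [2, -39] + [+3, -16] → [5, -55]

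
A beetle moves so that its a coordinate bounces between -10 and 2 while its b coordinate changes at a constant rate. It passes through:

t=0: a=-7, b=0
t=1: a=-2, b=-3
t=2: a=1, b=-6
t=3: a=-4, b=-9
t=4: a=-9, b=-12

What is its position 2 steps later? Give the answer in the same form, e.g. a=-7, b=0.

a=-1, b=-18

The a coordinate reflects between -10 and 2, moving 5 per step.
  step 5: -9 → -6
  step 6: -6 → -1
The b coordinate changes by -3 each step: at step 6 it is -18.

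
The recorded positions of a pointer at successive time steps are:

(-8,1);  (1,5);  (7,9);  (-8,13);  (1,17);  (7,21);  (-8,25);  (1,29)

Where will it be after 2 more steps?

The first coordinate repeats the cycle [-8, 1, 7] with period 3; step 9 mod 3 = 0, giving -8.
The second coordinate changes by +4 each step, so at step 9 it is 1 + 9·(4) = 37.

(-8,37)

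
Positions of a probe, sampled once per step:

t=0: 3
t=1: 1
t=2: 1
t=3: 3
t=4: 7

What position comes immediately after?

Taking differences between consecutive positions: -2, +0, +2, +4. These grow by +2 each step.
step 5: 7 + 6 → 13

13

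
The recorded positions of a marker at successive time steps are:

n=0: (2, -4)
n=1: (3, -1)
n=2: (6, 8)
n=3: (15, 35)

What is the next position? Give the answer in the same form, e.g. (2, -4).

(42, 116)

The jumps are (+1, +3), (+3, +9), (+9, +27) — a geometric progression with ratio 3.
step 4: (15, 35) + (+27, +81) → (42, 116)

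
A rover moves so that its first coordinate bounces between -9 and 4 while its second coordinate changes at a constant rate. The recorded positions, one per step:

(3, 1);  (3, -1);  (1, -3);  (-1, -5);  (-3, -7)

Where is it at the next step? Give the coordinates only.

The first coordinate travels 2 per step and bounces off the walls at -9 and 4.
  step 5: -3 → -5
The second coordinate changes by -2 each step: at step 5 it is -9.

(-5, -9)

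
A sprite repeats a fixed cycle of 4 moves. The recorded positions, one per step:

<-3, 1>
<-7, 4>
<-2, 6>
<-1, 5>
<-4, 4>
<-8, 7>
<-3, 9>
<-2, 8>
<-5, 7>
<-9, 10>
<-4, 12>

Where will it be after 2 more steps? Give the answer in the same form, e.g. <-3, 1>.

<-6, 10>

Differencing gives <-4, +3>, <+5, +2>, <+1, -1>, <-3, -1>, <-4, +3>, <+5, +2>, <+1, -1>, <-3, -1>, <-4, +3>, <+5, +2>. This is the pattern <-4, +3>, <+5, +2>, <+1, -1>, <-3, -1> repeated.
step 11: apply <+1, -1> → <-3, 11>
step 12: apply <-3, -1> → <-6, 10>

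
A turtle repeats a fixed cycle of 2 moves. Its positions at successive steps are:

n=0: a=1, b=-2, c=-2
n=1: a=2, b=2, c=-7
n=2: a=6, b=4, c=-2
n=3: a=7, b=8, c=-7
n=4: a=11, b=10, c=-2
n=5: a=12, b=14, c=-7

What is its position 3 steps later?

a=21, b=22, c=-2

Step-to-step displacements: (+1, +4, -5), (+4, +2, +5), (+1, +4, -5), (+4, +2, +5), (+1, +4, -5) — a repeating cycle of length 2.
step 6: apply (+4, +2, +5) → a=16, b=16, c=-2
step 7: apply (+1, +4, -5) → a=17, b=20, c=-7
step 8: apply (+4, +2, +5) → a=21, b=22, c=-2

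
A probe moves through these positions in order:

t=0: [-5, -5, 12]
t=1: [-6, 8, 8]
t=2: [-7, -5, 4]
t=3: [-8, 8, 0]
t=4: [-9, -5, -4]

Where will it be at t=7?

The first coordinate changes by -1 each step, so at step 7 it is -5 + 7·(-1) = -12.
The second coordinate repeats the cycle [-5, 8] with period 2; step 7 mod 2 = 1, giving 8.
The third coordinate changes by -4 each step, so at step 7 it is 12 + 7·(-4) = -16.

[-12, 8, -16]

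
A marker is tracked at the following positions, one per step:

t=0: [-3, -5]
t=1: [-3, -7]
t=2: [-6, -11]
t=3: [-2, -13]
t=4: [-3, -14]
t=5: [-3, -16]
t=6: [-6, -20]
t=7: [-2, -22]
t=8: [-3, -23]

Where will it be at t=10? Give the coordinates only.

The moves between consecutive positions are [+0, -2], [-3, -4], [+4, -2], [-1, -1], [+0, -2], [-3, -4], [+4, -2], [-1, -1]; they repeat the 4-cycle [[+0, -2], [-3, -4], [+4, -2], [-1, -1]].
step 9: apply [+0, -2] → [-3, -25]
step 10: apply [-3, -4] → [-6, -29]

[-6, -29]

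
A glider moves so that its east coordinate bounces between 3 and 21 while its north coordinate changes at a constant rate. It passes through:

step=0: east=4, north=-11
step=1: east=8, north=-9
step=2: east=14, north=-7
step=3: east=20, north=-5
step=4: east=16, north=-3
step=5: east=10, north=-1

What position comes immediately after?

east=4, north=1

The east coordinate travels 6 per step and bounces off the walls at 3 and 21.
  step 6: 10 → 4
The north coordinate changes by +2 each step: at step 6 it is 1.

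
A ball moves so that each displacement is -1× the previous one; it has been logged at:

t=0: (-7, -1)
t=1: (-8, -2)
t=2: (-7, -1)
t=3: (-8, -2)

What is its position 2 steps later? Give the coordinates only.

(-8, -2)

The jumps are (-1, -1), (+1, +1), (-1, -1) — a geometric progression with ratio -1.
step 4: (-8, -2) + (+1, +1) → (-7, -1)
step 5: (-7, -1) + (-1, -1) → (-8, -2)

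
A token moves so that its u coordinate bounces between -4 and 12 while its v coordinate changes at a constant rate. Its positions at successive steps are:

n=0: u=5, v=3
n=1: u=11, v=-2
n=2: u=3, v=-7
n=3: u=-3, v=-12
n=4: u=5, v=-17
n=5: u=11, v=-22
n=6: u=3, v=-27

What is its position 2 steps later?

u=5, v=-37

The u coordinate reflects between -4 and 12, moving 8 per step.
  step 7: 3 → -3
  step 8: -3 → 5
The v coordinate changes by -5 each step: at step 8 it is -37.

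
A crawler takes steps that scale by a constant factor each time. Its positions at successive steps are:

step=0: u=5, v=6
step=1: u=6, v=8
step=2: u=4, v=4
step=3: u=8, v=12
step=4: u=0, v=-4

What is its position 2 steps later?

u=-16, v=-36

Consecutive displacements (+1, +2), (-2, -4), (+4, +8), (-8, -16) scale by a factor of -2 each step.
step 5: u=0, v=-4 + (+16, +32) → u=16, v=28
step 6: u=16, v=28 + (-32, -64) → u=-16, v=-36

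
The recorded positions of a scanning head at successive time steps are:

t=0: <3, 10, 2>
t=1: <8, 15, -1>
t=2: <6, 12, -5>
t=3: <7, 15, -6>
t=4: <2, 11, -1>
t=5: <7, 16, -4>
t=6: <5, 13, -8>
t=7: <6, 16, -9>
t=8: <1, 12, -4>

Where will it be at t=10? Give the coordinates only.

The moves between consecutive positions are <+5, +5, -3>, <-2, -3, -4>, <+1, +3, -1>, <-5, -4, +5>, <+5, +5, -3>, <-2, -3, -4>, <+1, +3, -1>, <-5, -4, +5>; they repeat the 4-cycle [<+5, +5, -3>, <-2, -3, -4>, <+1, +3, -1>, <-5, -4, +5>].
step 9: apply <+5, +5, -3> → <6, 17, -7>
step 10: apply <-2, -3, -4> → <4, 14, -11>

<4, 14, -11>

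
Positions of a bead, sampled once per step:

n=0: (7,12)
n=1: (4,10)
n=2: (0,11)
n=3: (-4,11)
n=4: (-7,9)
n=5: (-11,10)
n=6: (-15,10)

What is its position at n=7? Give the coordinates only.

(-18,8)

The moves between consecutive positions are (-3,-2), (-4,+1), (-4,+0), (-3,-2), (-4,+1), (-4,+0); they repeat the 3-cycle [(-3,-2), (-4,+1), (-4,+0)].
step 7: apply (-3,-2) → (-18,8)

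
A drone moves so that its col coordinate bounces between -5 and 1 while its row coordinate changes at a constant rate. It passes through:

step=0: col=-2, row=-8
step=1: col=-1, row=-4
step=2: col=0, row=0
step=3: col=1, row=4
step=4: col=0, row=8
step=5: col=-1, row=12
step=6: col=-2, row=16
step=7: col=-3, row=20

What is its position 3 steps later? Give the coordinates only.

col=-4, row=32

The col coordinate travels 1 per step and bounces off the walls at -5 and 1.
  step 8: -3 → -4
  step 9: -4 → -5
  step 10: -5 → -4
The row coordinate changes by +4 each step: at step 10 it is 32.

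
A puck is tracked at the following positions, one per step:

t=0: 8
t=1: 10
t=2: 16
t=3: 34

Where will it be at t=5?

250

The jumps are +2, +6, +18 — a geometric progression with ratio 3.
step 4: 34 + 54 → 88
step 5: 88 + 162 → 250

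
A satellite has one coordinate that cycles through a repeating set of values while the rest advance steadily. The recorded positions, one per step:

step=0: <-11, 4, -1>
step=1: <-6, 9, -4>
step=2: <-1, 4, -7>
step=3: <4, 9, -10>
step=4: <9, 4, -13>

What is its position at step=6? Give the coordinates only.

<19, 4, -19>

First: linear, +5 per step → 19 at step 6.
Second: cycles through 4, 9 every 2 steps. Step 6 lands at position 0 of the cycle → 4.
Third: linear, -3 per step → -19 at step 6.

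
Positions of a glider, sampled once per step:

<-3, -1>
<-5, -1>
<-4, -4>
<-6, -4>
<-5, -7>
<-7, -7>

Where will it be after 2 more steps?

The moves between consecutive positions are <-2, +0>, <+1, -3>, <-2, +0>, <+1, -3>, <-2, +0>; they repeat the 2-cycle [<-2, +0>, <+1, -3>].
step 6: apply <+1, -3> → <-6, -10>
step 7: apply <-2, +0> → <-8, -10>

<-8, -10>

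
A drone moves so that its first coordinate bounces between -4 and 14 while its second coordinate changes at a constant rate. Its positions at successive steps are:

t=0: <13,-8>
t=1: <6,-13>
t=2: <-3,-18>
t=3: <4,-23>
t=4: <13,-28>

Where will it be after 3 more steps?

The first coordinate travels 9 per step and bounces off the walls at -4 and 14.
  step 5: 13 → 6
  step 6: 6 → -3
  step 7: -3 → 4
The second coordinate changes by -5 each step: at step 7 it is -43.

<4,-43>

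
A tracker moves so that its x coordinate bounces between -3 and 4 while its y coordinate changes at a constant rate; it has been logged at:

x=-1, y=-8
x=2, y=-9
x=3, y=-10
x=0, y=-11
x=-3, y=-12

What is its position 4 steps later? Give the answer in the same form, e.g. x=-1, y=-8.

The x coordinate reflects between -3 and 4, moving 3 per step.
  step 5: -3 → 0
  step 6: 0 → 3
  step 7: 3 → 2
  step 8: 2 → -1
The y coordinate changes by -1 each step: at step 8 it is -16.

x=-1, y=-16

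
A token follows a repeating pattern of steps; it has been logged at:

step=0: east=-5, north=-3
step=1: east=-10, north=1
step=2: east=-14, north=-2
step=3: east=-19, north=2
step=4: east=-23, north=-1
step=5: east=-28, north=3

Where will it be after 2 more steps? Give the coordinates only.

east=-37, north=4

Differencing gives (-5, +4), (-4, -3), (-5, +4), (-4, -3), (-5, +4). This is the pattern (-5, +4), (-4, -3) repeated.
step 6: apply (-4, -3) → east=-32, north=0
step 7: apply (-5, +4) → east=-37, north=4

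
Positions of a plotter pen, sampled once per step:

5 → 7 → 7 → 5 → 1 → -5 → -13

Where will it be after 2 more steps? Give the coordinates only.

-35

Successive displacements: +2, +0, -2, -4, -6, -8 — each changes by -2.
step 7: -13 − 10 → -23
step 8: -23 − 12 → -35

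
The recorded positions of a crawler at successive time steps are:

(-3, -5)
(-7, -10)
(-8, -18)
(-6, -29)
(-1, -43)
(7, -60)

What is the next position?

(18, -80)

Successive displacements: (-4, -5), (-1, -8), (+2, -11), (+5, -14), (+8, -17) — each changes by (+3, -3).
step 6: (7, -60) + (+11, -20) → (18, -80)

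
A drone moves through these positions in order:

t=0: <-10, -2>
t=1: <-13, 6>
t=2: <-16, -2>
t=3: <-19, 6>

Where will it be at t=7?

<-31, 6>

First: linear, -3 per step → -31 at step 7.
Second: cycles through -2, 6 every 2 steps. Step 7 lands at position 1 of the cycle → 6.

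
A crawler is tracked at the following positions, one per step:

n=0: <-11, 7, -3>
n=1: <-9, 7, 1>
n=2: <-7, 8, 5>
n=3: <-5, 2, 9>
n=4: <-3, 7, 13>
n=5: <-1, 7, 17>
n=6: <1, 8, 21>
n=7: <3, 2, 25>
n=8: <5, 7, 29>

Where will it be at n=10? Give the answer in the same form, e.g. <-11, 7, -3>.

<9, 8, 37>

First: linear, +2 per step → 9 at step 10.
Second: cycles through 7, 7, 8, 2 every 4 steps. Step 10 lands at position 2 of the cycle → 8.
Third: linear, +4 per step → 37 at step 10.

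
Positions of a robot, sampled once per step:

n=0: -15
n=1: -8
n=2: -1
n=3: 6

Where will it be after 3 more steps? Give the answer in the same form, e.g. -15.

27

Constant displacement of +7 per step.
step 4: 6 + 7 → 13
step 5: 13 + 7 → 20
step 6: 20 + 7 → 27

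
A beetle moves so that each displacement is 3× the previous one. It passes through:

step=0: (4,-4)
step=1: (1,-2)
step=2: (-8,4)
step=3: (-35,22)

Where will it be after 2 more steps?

(-359,238)

The jumps are (-3,+2), (-9,+6), (-27,+18) — a geometric progression with ratio 3.
step 4: (-35,22) + (-81,+54) → (-116,76)
step 5: (-116,76) + (-243,+162) → (-359,238)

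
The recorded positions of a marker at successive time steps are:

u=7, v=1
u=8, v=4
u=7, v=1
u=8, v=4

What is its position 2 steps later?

Step-to-step displacements: (+1,+3), (-1,-3), (+1,+3); each is -1× the previous.
step 4: u=8, v=4 + (-1,-3) → u=7, v=1
step 5: u=7, v=1 + (+1,+3) → u=8, v=4

u=8, v=4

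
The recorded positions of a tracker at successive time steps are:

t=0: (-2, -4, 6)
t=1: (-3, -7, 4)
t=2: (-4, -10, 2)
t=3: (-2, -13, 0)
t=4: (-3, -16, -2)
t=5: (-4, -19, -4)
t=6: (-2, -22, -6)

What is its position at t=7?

First: cycles through -2, -3, -4 every 3 steps. Step 7 lands at position 1 of the cycle → -3.
Second: linear, -3 per step → -25 at step 7.
Third: linear, -2 per step → -8 at step 7.

(-3, -25, -8)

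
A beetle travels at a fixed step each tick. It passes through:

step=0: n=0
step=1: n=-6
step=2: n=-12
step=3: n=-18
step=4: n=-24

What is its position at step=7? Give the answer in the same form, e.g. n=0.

The position changes by -6 every step.
step 5: -24 − 6 → n=-30
step 6: -30 − 6 → n=-36
step 7: -36 − 6 → n=-42

n=-42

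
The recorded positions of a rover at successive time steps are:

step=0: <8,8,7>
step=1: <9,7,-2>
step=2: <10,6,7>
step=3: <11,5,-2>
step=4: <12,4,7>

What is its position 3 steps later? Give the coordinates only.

First: linear, +1 per step → 15 at step 7.
Second: linear, -1 per step → 1 at step 7.
Third: cycles through 7, -2 every 2 steps. Step 7 lands at position 1 of the cycle → -2.

<15,1,-2>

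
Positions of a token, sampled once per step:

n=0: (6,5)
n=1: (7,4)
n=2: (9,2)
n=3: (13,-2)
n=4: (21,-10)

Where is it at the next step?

(37,-26)

The jumps are (+1,-1), (+2,-2), (+4,-4), (+8,-8) — a geometric progression with ratio 2.
step 5: (21,-10) + (+16,-16) → (37,-26)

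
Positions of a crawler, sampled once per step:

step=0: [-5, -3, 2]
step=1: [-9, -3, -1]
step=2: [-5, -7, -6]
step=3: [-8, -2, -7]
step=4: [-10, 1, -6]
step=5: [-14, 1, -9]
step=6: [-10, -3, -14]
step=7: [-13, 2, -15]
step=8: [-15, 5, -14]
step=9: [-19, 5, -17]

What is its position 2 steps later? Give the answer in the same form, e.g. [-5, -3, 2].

[-18, 6, -23]

The moves between consecutive positions are [-4, +0, -3], [+4, -4, -5], [-3, +5, -1], [-2, +3, +1], [-4, +0, -3], [+4, -4, -5], [-3, +5, -1], [-2, +3, +1], [-4, +0, -3]; they repeat the 4-cycle [[-4, +0, -3], [+4, -4, -5], [-3, +5, -1], [-2, +3, +1]].
step 10: apply [+4, -4, -5] → [-15, 1, -22]
step 11: apply [-3, +5, -1] → [-18, 6, -23]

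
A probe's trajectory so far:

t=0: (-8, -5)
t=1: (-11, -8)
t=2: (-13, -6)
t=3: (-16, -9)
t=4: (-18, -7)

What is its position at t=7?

(-26, -11)

Differencing gives (-3, -3), (-2, +2), (-3, -3), (-2, +2). This is the pattern (-3, -3), (-2, +2) repeated.
step 5: apply (-3, -3) → (-21, -10)
step 6: apply (-2, +2) → (-23, -8)
step 7: apply (-3, -3) → (-26, -11)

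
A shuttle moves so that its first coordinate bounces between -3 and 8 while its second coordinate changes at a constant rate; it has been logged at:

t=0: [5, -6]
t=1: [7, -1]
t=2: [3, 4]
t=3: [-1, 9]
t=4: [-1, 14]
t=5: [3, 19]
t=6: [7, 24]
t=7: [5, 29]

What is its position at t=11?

[5, 49]

The first coordinate reflects between -3 and 8, moving 4 per step.
  step 8: 5 → 1
  step 9: 1 → -3
  step 10: -3 → 1
  step 11: 1 → 5
The second coordinate changes by +5 each step: at step 11 it is 49.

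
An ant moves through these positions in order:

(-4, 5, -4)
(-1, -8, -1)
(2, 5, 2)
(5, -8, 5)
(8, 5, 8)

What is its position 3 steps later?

First: linear, +3 per step → 17 at step 7.
Second: cycles through 5, -8 every 2 steps. Step 7 lands at position 1 of the cycle → -8.
Third: linear, +3 per step → 17 at step 7.

(17, -8, 17)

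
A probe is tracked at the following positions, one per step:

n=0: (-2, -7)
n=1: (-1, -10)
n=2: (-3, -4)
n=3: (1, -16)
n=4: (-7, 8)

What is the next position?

(9, -40)

Step-to-step displacements: (+1, -3), (-2, +6), (+4, -12), (-8, +24); each is -2× the previous.
step 5: (-7, 8) + (+16, -48) → (9, -40)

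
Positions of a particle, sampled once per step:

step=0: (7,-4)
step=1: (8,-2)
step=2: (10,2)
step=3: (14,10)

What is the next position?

(22,26)

Step-to-step displacements: (+1,+2), (+2,+4), (+4,+8); each is 2× the previous.
step 4: (14,10) + (+8,+16) → (22,26)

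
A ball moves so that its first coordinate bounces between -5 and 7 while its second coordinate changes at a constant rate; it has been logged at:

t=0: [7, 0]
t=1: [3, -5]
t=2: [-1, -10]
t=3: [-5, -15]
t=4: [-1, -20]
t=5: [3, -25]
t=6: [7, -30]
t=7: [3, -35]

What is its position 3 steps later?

The first coordinate travels 4 per step and bounces off the walls at -5 and 7.
  step 8: 3 → -1
  step 9: -1 → -5
  step 10: -5 → -1
The second coordinate changes by -5 each step: at step 10 it is -50.

[-1, -50]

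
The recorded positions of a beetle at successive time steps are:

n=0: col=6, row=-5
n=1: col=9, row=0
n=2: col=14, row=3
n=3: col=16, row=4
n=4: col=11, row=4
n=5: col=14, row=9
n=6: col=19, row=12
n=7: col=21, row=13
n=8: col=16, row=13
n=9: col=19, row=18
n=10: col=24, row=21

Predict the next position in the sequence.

The moves between consecutive positions are (+3, +5), (+5, +3), (+2, +1), (-5, +0), (+3, +5), (+5, +3), (+2, +1), (-5, +0), (+3, +5), (+5, +3); they repeat the 4-cycle [(+3, +5), (+5, +3), (+2, +1), (-5, +0)].
step 11: apply (+2, +1) → col=26, row=22

col=26, row=22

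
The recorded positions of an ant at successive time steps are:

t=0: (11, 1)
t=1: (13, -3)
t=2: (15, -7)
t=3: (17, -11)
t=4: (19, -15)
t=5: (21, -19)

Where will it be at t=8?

Each step adds (+2, -4) to the position.
step 6: (21, -19) + (+2, -4) → (23, -23)
step 7: (23, -23) + (+2, -4) → (25, -27)
step 8: (25, -27) + (+2, -4) → (27, -31)

(27, -31)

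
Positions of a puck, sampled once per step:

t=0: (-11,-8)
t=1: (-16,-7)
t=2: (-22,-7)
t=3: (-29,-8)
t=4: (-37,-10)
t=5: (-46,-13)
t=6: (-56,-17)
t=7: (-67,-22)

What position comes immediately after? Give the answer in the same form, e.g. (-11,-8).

First differences are (-5,+1), (-6,+0), (-7,-1), (-8,-2), (-9,-3), (-10,-4), (-11,-5); their common second difference is (-1,-1) (constant acceleration).
step 8: (-67,-22) + (-12,-6) → (-79,-28)

(-79,-28)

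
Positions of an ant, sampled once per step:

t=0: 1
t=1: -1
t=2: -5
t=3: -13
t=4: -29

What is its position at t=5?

The jumps are -2, -4, -8, -16 — a geometric progression with ratio 2.
step 5: -29 − 32 → -61

-61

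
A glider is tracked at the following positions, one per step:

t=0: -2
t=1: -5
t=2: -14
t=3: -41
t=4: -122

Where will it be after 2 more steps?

The jumps are -3, -9, -27, -81 — a geometric progression with ratio 3.
step 5: -122 − 243 → -365
step 6: -365 − 729 → -1094

-1094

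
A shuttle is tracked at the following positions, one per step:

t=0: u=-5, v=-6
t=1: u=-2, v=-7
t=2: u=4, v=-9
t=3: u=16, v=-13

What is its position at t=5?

The jumps are (+3, -1), (+6, -2), (+12, -4) — a geometric progression with ratio 2.
step 4: u=16, v=-13 + (+24, -8) → u=40, v=-21
step 5: u=40, v=-21 + (+48, -16) → u=88, v=-37

u=88, v=-37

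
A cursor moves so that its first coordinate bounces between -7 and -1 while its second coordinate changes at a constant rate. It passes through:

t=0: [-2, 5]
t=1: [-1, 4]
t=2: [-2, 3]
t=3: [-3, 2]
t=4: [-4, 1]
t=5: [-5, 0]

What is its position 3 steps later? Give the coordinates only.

The first coordinate reflects between -7 and -1, moving 1 per step.
  step 6: -5 → -6
  step 7: -6 → -7
  step 8: -7 → -6
The second coordinate changes by -1 each step: at step 8 it is -3.

[-6, -3]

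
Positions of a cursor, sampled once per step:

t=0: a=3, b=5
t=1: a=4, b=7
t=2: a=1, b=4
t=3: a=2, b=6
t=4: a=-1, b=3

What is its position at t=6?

Step-to-step displacements: (+1,+2), (-3,-3), (+1,+2), (-3,-3) — a repeating cycle of length 2.
step 5: apply (+1,+2) → a=0, b=5
step 6: apply (-3,-3) → a=-3, b=2

a=-3, b=2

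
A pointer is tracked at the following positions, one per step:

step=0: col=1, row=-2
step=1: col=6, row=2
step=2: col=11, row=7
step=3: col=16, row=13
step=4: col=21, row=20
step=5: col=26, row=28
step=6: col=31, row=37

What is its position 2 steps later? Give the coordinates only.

col=41, row=58

Taking differences between consecutive positions: (+5,+4), (+5,+5), (+5,+6), (+5,+7), (+5,+8), (+5,+9). These grow by (+0,+1) each step.
step 7: col=31, row=37 + (+5,+10) → col=36, row=47
step 8: col=36, row=47 + (+5,+11) → col=41, row=58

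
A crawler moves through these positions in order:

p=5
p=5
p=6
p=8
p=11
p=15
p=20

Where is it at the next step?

p=26

Taking differences between consecutive positions: +0, +1, +2, +3, +4, +5. These grow by +1 each step.
step 7: 20 + 6 → p=26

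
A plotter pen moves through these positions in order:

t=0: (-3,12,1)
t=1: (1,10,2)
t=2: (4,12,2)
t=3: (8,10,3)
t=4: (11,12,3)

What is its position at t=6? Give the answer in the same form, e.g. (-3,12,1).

Differencing gives (+4,-2,+1), (+3,+2,+0), (+4,-2,+1), (+3,+2,+0). This is the pattern (+4,-2,+1), (+3,+2,+0) repeated.
step 5: apply (+4,-2,+1) → (15,10,4)
step 6: apply (+3,+2,+0) → (18,12,4)

(18,12,4)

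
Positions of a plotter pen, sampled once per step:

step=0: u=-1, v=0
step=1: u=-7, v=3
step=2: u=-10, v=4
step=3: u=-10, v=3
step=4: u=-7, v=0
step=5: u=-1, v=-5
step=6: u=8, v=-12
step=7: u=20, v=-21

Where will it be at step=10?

First differences are (-6, +3), (-3, +1), (+0, -1), (+3, -3), (+6, -5), (+9, -7), (+12, -9); their common second difference is (+3, -2) (constant acceleration).
step 8: u=20, v=-21 + (+15, -11) → u=35, v=-32
step 9: u=35, v=-32 + (+18, -13) → u=53, v=-45
step 10: u=53, v=-45 + (+21, -15) → u=74, v=-60

u=74, v=-60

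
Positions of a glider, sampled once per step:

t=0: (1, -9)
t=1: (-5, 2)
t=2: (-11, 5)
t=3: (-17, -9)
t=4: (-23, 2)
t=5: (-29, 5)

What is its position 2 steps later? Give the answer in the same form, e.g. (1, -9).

The first coordinate changes by -6 each step, so at step 7 it is 1 + 7·(-6) = -41.
The second coordinate repeats the cycle [-9, 2, 5] with period 3; step 7 mod 3 = 1, giving 2.

(-41, 2)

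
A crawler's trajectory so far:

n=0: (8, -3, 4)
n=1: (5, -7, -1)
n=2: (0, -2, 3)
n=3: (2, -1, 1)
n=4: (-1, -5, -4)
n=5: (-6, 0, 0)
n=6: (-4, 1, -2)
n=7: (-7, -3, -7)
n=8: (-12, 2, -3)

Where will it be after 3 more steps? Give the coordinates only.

Step-to-step displacements: (-3, -4, -5), (-5, +5, +4), (+2, +1, -2), (-3, -4, -5), (-5, +5, +4), (+2, +1, -2), (-3, -4, -5), (-5, +5, +4) — a repeating cycle of length 3.
step 9: apply (+2, +1, -2) → (-10, 3, -5)
step 10: apply (-3, -4, -5) → (-13, -1, -10)
step 11: apply (-5, +5, +4) → (-18, 4, -6)

(-18, 4, -6)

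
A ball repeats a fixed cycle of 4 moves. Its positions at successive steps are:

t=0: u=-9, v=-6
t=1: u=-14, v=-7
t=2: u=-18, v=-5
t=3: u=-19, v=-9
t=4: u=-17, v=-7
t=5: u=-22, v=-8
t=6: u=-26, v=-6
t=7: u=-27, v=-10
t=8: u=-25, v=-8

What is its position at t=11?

u=-35, v=-11

Differencing gives (-5, -1), (-4, +2), (-1, -4), (+2, +2), (-5, -1), (-4, +2), (-1, -4), (+2, +2). This is the pattern (-5, -1), (-4, +2), (-1, -4), (+2, +2) repeated.
step 9: apply (-5, -1) → u=-30, v=-9
step 10: apply (-4, +2) → u=-34, v=-7
step 11: apply (-1, -4) → u=-35, v=-11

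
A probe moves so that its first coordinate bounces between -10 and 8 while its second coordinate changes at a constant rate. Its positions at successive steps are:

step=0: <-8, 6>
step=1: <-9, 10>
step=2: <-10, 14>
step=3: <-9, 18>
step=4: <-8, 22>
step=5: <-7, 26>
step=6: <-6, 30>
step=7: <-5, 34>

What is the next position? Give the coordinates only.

The first coordinate reflects between -10 and 8, moving 1 per step.
  step 8: -5 → -4
The second coordinate changes by +4 each step: at step 8 it is 38.

<-4, 38>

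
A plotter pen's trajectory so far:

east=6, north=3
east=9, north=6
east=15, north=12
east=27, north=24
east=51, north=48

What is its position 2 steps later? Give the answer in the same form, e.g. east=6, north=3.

Step-to-step displacements: (+3,+3), (+6,+6), (+12,+12), (+24,+24); each is 2× the previous.
step 5: east=51, north=48 + (+48,+48) → east=99, north=96
step 6: east=99, north=96 + (+96,+96) → east=195, north=192

east=195, north=192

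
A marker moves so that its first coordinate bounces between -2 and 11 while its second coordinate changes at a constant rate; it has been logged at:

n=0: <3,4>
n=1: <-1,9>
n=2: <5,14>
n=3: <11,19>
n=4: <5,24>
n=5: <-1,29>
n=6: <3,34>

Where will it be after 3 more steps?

The first coordinate travels 6 per step and bounces off the walls at -2 and 11.
  step 7: 3 → 9
  step 8: 9 → 7
  step 9: 7 → 1
The second coordinate changes by +5 each step: at step 9 it is 49.

<1,49>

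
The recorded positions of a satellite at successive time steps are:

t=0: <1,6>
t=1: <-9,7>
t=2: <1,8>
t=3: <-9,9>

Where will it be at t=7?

<-9,13>

First: cycles through 1, -9 every 2 steps. Step 7 lands at position 1 of the cycle → -9.
Second: linear, +1 per step → 13 at step 7.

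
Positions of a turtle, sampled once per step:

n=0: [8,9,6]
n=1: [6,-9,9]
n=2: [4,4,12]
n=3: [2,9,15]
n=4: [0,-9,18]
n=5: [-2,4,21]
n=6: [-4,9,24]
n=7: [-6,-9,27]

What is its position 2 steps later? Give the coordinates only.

First: linear, -2 per step → -10 at step 9.
Second: cycles through 9, -9, 4 every 3 steps. Step 9 lands at position 0 of the cycle → 9.
Third: linear, +3 per step → 33 at step 9.

[-10,9,33]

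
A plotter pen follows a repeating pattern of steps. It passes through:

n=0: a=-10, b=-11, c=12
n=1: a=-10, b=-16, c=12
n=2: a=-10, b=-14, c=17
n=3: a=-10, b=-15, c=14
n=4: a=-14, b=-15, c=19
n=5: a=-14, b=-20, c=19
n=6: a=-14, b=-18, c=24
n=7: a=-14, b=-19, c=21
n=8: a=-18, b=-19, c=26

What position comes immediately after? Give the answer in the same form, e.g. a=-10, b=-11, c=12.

a=-18, b=-24, c=26

Differencing gives (+0, -5, +0), (+0, +2, +5), (+0, -1, -3), (-4, +0, +5), (+0, -5, +0), (+0, +2, +5), (+0, -1, -3), (-4, +0, +5). This is the pattern (+0, -5, +0), (+0, +2, +5), (+0, -1, -3), (-4, +0, +5) repeated.
step 9: apply (+0, -5, +0) → a=-18, b=-24, c=26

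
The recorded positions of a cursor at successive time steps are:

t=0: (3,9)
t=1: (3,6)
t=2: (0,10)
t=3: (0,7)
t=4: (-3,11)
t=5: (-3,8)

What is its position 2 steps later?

The moves between consecutive positions are (+0,-3), (-3,+4), (+0,-3), (-3,+4), (+0,-3); they repeat the 2-cycle [(+0,-3), (-3,+4)].
step 6: apply (-3,+4) → (-6,12)
step 7: apply (+0,-3) → (-6,9)

(-6,9)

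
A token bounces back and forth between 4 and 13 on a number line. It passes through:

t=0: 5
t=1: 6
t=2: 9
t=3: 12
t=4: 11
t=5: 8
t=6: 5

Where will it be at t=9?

12

The value reflects between 4 and 13, moving 3 per step.
  step 7: 5 → 6
  step 8: 6 → 9
  step 9: 9 → 12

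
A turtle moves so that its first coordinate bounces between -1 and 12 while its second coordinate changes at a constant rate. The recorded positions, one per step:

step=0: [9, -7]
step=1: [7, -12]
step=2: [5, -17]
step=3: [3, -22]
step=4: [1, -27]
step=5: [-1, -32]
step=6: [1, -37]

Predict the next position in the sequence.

The first coordinate travels 2 per step and bounces off the walls at -1 and 12.
  step 7: 1 → 3
The second coordinate changes by -5 each step: at step 7 it is -42.

[3, -42]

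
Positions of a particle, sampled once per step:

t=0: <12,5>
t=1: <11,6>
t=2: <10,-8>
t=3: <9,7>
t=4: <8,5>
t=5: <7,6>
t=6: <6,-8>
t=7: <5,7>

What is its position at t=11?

First: linear, -1 per step → 1 at step 11.
Second: cycles through 5, 6, -8, 7 every 4 steps. Step 11 lands at position 3 of the cycle → 7.

<1,7>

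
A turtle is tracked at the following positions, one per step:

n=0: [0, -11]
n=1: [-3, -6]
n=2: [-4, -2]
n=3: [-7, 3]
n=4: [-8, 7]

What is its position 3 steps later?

Differencing gives [-3, +5], [-1, +4], [-3, +5], [-1, +4]. This is the pattern [-3, +5], [-1, +4] repeated.
step 5: apply [-3, +5] → [-11, 12]
step 6: apply [-1, +4] → [-12, 16]
step 7: apply [-3, +5] → [-15, 21]

[-15, 21]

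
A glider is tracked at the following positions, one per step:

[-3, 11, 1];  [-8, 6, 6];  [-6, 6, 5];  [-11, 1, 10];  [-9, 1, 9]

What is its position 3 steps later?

Step-to-step displacements: [-5, -5, +5], [+2, +0, -1], [-5, -5, +5], [+2, +0, -1] — a repeating cycle of length 2.
step 5: apply [-5, -5, +5] → [-14, -4, 14]
step 6: apply [+2, +0, -1] → [-12, -4, 13]
step 7: apply [-5, -5, +5] → [-17, -9, 18]

[-17, -9, 18]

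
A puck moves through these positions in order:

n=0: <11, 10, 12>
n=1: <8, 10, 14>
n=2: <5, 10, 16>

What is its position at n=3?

Each step adds <-3, +0, +2> to the position.
step 3: <5, 10, 16> + <-3, +0, +2> → <2, 10, 18>

<2, 10, 18>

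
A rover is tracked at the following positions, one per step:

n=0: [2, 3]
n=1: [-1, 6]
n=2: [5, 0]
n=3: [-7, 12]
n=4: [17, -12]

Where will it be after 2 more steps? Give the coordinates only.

Consecutive displacements [-3, +3], [+6, -6], [-12, +12], [+24, -24] scale by a factor of -2 each step.
step 5: [17, -12] + [-48, +48] → [-31, 36]
step 6: [-31, 36] + [+96, -96] → [65, -60]

[65, -60]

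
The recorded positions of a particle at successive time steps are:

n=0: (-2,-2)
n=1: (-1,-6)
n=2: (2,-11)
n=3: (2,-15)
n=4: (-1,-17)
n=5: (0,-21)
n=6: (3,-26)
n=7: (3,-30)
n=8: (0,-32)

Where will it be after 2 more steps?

Step-to-step displacements: (+1,-4), (+3,-5), (+0,-4), (-3,-2), (+1,-4), (+3,-5), (+0,-4), (-3,-2) — a repeating cycle of length 4.
step 9: apply (+1,-4) → (1,-36)
step 10: apply (+3,-5) → (4,-41)

(4,-41)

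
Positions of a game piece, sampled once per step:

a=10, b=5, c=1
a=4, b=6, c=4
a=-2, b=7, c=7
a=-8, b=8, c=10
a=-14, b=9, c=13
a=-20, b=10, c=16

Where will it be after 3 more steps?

a=-38, b=13, c=25

Constant displacement of (-6, +1, +3) per step.
step 6: a=-20, b=10, c=16 + (-6, +1, +3) → a=-26, b=11, c=19
step 7: a=-26, b=11, c=19 + (-6, +1, +3) → a=-32, b=12, c=22
step 8: a=-32, b=12, c=22 + (-6, +1, +3) → a=-38, b=13, c=25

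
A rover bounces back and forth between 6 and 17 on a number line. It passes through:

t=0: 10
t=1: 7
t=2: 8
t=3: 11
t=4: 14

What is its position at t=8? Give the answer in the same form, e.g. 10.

The value reflects between 6 and 17, moving 3 per step.
  step 5: 14 → 17
  step 6: 17 → 14
  step 7: 14 → 11
  step 8: 11 → 8

8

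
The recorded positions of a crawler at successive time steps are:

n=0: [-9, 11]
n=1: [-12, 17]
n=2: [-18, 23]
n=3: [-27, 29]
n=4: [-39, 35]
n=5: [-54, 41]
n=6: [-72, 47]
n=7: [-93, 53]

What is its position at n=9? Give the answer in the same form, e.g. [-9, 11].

First differences are [-3, +6], [-6, +6], [-9, +6], [-12, +6], [-15, +6], [-18, +6], [-21, +6]; their common second difference is [-3, +0] (constant acceleration).
step 8: [-93, 53] + [-24, +6] → [-117, 59]
step 9: [-117, 59] + [-27, +6] → [-144, 65]

[-144, 65]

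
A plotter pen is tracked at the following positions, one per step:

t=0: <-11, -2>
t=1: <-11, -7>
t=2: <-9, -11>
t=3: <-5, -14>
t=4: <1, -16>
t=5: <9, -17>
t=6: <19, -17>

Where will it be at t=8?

<45, -14>

Successive displacements: <+0, -5>, <+2, -4>, <+4, -3>, <+6, -2>, <+8, -1>, <+10, +0> — each changes by <+2, +1>.
step 7: <19, -17> + <+12, +1> → <31, -16>
step 8: <31, -16> + <+14, +2> → <45, -14>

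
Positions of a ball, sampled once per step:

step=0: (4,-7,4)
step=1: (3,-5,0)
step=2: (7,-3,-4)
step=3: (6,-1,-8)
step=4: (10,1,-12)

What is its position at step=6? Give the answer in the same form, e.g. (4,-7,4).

Step-to-step displacements: (-1,+2,-4), (+4,+2,-4), (-1,+2,-4), (+4,+2,-4) — a repeating cycle of length 2.
step 5: apply (-1,+2,-4) → (9,3,-16)
step 6: apply (+4,+2,-4) → (13,5,-20)

(13,5,-20)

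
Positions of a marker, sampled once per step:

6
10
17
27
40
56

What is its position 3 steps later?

122

Taking differences between consecutive positions: +4, +7, +10, +13, +16. These grow by +3 each step.
step 6: 56 + 19 → 75
step 7: 75 + 22 → 97
step 8: 97 + 25 → 122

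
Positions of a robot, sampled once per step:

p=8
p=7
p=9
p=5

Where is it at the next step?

p=13

Step-to-step displacements: -1, +2, -4; each is -2× the previous.
step 4: 5 + 8 → p=13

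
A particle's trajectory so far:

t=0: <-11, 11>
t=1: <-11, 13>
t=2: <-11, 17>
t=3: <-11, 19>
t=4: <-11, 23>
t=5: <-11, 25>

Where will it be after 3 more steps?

<-11, 35>

Differencing gives <+0, +2>, <+0, +4>, <+0, +2>, <+0, +4>, <+0, +2>. This is the pattern <+0, +2>, <+0, +4> repeated.
step 6: apply <+0, +4> → <-11, 29>
step 7: apply <+0, +2> → <-11, 31>
step 8: apply <+0, +4> → <-11, 35>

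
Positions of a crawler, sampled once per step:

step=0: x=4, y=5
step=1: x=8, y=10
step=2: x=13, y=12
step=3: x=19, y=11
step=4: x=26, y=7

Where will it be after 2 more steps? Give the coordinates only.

x=43, y=-10

Successive displacements: (+4, +5), (+5, +2), (+6, -1), (+7, -4) — each changes by (+1, -3).
step 5: x=26, y=7 + (+8, -7) → x=34, y=0
step 6: x=34, y=0 + (+9, -10) → x=43, y=-10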